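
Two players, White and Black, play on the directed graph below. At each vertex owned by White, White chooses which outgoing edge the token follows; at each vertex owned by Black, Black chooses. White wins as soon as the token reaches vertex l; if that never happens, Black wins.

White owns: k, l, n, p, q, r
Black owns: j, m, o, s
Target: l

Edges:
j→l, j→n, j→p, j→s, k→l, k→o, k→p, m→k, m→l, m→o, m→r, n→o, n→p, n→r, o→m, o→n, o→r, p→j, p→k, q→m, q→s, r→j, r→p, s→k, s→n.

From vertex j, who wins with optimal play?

A0 = {l}
A1: add {k} — k (White) has k→l.
A2: add {p} — p (White) has p→k.
A3: add {n, r} — n (White) has n→p; r (White) has r→p.
A4: add {s} — s (Black): all of {k, n} already in.
A5: add {j, q} — j (Black): all of {l, n, p, s} already in; q (White) has q→s.
A6 = A5; e.g. m (Black) can still go to o. Fixed point.
j ∈ A5, so White can force the target.

White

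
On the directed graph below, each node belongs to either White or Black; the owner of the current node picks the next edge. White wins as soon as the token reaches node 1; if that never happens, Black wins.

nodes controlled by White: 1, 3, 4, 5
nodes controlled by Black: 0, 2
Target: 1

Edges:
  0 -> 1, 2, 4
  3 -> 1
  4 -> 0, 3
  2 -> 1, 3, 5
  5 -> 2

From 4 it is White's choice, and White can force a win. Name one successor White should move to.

A0 = {1}
A1: add {3} — 3 (White) has 3→1.
A2: add {4} — 4 (White) has 4→3.
A3 = A2; e.g. 0 (Black) can still go to 2. Fixed point.
From 4, successor 3 is in the attractor (rank 1); the other successor 0 is not.

3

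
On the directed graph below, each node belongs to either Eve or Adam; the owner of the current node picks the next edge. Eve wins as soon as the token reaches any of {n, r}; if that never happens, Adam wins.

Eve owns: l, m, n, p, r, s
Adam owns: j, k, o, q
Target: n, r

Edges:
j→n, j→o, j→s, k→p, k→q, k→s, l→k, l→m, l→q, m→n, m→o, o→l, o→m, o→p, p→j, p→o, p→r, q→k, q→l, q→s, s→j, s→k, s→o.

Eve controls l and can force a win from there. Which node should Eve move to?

m

A0 = {n, r}
A1: add {m, p} — m (Eve) has m→n; p (Eve) has p→r.
A2: add {l} — l (Eve) has l→m.
A3: add {o} — o (Adam): all of {l, m, p} already in.
A4: add {s} — s (Eve) has s→o.
A5: add {j} — j (Adam): all of {n, o, s} already in.
A6 = A5; e.g. k (Adam) can still go to q. Fixed point.
From l, successor m is in the attractor (rank 1); the other successors k, q are not.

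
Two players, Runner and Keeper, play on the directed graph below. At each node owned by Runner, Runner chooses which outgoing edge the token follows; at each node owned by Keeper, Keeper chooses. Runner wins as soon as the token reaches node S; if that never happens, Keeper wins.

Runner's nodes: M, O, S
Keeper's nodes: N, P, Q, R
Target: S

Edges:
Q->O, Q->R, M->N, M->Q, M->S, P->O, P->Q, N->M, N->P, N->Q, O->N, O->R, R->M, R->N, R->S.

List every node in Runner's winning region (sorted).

A0 = {S}
A1: add {M} — M (Runner) has M→S.
A2 = A1; e.g. N (Keeper) can still go to P. Fixed point.
Runner's winning region = {M, S}.

M, S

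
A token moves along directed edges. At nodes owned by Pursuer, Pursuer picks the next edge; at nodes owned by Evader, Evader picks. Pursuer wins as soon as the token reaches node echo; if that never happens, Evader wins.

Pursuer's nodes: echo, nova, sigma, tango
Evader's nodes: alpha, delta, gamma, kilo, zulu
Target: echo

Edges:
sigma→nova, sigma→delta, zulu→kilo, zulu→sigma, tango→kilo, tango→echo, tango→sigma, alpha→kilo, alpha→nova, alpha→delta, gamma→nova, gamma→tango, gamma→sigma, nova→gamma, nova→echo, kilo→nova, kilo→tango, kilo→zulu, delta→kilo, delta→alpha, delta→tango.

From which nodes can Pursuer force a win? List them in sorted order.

echo, gamma, nova, sigma, tango

A0 = {echo}
A1: add {nova, tango} — nova (Pursuer) has nova→echo; tango (Pursuer) has tango→echo.
A2: add {sigma} — sigma (Pursuer) has sigma→nova.
A3: add {gamma} — gamma (Evader): all of {nova, tango, sigma} already in.
A4 = A3; e.g. kilo (Evader) can still go to zulu. Fixed point.
Pursuer's winning region = {echo, gamma, nova, sigma, tango}.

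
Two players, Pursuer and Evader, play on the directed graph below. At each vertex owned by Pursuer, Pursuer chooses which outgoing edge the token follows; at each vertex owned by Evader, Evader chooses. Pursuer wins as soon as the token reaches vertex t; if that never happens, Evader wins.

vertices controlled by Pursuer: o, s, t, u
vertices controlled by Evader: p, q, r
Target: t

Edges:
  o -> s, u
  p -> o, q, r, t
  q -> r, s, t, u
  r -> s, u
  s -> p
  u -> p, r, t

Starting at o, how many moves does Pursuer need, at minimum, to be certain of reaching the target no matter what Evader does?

A0 = {t}
A1: add {u} — u (Pursuer) has u→t.
A2: add {o} — o (Pursuer) has o→u.
A3 = A2; e.g. p (Evader) can still go to q. Fixed point.
o enters the attractor at level 2, so Pursuer can force the target in 2 moves from there.

2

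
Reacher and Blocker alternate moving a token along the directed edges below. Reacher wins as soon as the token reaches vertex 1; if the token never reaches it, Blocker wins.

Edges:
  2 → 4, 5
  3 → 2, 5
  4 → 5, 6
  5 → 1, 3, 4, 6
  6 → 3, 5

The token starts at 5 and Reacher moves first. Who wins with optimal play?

Reacher

Track states (vertex, player-to-move).
A0 = {(1,Reacher), (1,Blocker)}
A1: add {(5,Reacher)}.
(5,Reacher) ∈ A1 ⇒ Reacher forces the target.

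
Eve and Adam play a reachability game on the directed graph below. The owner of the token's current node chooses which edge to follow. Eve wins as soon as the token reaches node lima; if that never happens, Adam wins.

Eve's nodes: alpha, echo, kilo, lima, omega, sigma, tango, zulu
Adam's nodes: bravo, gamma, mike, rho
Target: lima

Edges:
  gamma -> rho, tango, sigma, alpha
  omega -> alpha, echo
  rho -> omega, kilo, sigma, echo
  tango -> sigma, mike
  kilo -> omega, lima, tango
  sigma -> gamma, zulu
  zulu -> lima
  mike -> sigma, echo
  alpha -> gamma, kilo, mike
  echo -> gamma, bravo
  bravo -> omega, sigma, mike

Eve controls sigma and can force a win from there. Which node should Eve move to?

zulu

A0 = {lima}
A1: add {kilo, zulu} — kilo (Eve) has kilo→lima; zulu (Eve) has zulu→lima.
A2: add {alpha, sigma} — sigma (Eve) has sigma→zulu; alpha (Eve) has alpha→kilo.
A3: add {omega, tango} — omega (Eve) has omega→alpha; tango (Eve) has tango→sigma.
A4 = A3; e.g. gamma (Adam) can still go to rho. Fixed point.
From sigma, successor zulu is in the attractor (rank 1); the other successor gamma is not.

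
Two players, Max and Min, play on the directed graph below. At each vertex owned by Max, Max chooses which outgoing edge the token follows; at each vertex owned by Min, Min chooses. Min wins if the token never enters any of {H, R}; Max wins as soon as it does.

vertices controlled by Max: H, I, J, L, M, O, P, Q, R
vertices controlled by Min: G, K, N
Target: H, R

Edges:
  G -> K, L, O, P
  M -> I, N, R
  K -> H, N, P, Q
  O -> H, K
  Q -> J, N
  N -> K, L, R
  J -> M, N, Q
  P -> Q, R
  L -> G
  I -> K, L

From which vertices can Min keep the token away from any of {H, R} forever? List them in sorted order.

A0 = {H, R}
A1: add {M, O, P} — M (Max) has M→R; O (Max) has O→H; P (Max) has P→R.
A2: add {J} — J (Max) has J→M.
A3: add {Q} — Q (Max) has Q→J.
A4 = A3; e.g. G (Min) can still go to K. Fixed point.
Max's attractor = {H, J, M, O, P, Q, R}; Min avoids the target exactly from the complement.

G, I, K, L, N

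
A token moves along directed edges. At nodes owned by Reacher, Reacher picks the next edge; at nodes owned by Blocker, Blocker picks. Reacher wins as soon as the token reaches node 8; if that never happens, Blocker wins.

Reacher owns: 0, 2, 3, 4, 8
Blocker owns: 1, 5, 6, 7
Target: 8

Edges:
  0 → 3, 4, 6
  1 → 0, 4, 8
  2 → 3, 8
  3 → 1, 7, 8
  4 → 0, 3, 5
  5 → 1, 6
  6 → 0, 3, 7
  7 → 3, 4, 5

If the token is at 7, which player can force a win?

Blocker

A0 = {8}
A1: add {2, 3} — 2 (Reacher) has 2→8; 3 (Reacher) has 3→8.
A2: add {0, 4} — 0 (Reacher) has 0→3; 4 (Reacher) has 4→3.
A3: add {1} — 1 (Blocker): all of {0, 4, 8} already in.
A4 = A3; e.g. 5 (Blocker) can still go to 6. Fixed point.
7 never enters the attractor, so Blocker can avoid the target forever.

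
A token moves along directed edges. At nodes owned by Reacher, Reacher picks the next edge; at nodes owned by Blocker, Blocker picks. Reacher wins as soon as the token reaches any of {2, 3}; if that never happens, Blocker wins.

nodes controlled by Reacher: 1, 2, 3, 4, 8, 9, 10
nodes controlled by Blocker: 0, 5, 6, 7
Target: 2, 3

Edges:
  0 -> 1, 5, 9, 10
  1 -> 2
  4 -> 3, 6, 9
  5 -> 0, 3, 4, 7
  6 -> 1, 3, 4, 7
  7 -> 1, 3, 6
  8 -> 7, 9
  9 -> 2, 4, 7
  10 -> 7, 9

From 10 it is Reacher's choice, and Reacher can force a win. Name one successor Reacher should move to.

9

A0 = {2, 3}
A1: add {1, 4, 9} — 1 (Reacher) has 1→2; 4 (Reacher) has 4→3; 9 (Reacher) has 9→2.
A2: add {8, 10} — 8 (Reacher) has 8→9; 10 (Reacher) has 10→9.
A3 = A2; e.g. 0 (Blocker) can still go to 5. Fixed point.
From 10, successor 9 is in the attractor (rank 1); the other successor 7 is not.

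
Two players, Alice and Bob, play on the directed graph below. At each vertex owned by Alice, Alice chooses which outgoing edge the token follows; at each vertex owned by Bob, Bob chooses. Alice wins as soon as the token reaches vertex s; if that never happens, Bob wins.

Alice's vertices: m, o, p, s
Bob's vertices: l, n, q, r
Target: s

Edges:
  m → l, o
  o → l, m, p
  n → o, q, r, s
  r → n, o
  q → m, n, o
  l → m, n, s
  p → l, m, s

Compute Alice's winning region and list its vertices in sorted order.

m, o, p, s

A0 = {s}
A1: add {p} — p (Alice) has p→s.
A2: add {o} — o (Alice) has o→p.
A3: add {m} — m (Alice) has m→o.
A4 = A3; e.g. l (Bob) can still go to n. Fixed point.
Alice's winning region = {m, o, p, s}.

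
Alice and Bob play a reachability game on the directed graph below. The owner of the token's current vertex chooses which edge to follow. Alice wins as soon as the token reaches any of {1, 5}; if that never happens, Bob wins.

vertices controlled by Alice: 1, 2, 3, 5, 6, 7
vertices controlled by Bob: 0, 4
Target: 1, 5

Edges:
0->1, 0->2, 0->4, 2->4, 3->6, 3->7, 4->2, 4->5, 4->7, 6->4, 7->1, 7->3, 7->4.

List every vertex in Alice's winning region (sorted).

1, 3, 5, 7

A0 = {1, 5}
A1: add {7} — 7 (Alice) has 7→1.
A2: add {3} — 3 (Alice) has 3→7.
A3 = A2; e.g. 0 (Bob) can still go to 2. Fixed point.
Alice's winning region = {1, 3, 5, 7}.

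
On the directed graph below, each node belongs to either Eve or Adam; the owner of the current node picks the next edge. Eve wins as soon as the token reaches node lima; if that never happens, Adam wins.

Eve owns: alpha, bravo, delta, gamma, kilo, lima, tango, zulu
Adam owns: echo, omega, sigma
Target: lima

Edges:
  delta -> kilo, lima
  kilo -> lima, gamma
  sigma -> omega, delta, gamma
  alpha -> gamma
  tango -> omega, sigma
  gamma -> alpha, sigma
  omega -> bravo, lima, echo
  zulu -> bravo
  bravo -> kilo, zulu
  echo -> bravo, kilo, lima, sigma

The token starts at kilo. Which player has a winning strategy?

Eve

A0 = {lima}
A1: add {delta, kilo} — kilo (Eve) has kilo→lima; delta (Eve) has delta→lima.
kilo ∈ A1, so Eve can force the target.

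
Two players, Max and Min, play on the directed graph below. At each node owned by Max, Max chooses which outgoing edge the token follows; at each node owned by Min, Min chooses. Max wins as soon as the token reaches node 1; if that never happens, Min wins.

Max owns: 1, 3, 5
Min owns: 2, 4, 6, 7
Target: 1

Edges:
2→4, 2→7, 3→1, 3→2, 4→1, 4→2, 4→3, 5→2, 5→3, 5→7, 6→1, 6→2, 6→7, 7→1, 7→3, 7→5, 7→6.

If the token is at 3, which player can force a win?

Max

A0 = {1}
A1: add {3} — 3 (Max) has 3→1.
3 ∈ A1, so Max can force the target.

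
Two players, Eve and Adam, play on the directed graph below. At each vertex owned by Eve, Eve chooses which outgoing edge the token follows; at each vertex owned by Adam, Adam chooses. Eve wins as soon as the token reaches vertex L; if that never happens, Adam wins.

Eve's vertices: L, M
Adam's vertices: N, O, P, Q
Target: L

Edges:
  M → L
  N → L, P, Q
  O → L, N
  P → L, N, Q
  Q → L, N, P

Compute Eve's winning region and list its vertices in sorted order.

A0 = {L}
A1: add {M} — M (Eve) has M→L.
A2 = A1; e.g. N (Adam) can still go to P. Fixed point.
Eve's winning region = {L, M}.

L, M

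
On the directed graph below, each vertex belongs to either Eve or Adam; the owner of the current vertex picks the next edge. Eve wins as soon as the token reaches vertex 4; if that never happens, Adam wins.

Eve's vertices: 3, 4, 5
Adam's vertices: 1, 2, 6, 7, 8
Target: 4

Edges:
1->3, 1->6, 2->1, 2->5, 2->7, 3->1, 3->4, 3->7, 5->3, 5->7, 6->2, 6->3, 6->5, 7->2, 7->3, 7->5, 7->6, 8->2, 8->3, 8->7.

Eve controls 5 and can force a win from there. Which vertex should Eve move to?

3

A0 = {4}
A1: add {3} — 3 (Eve) has 3→4.
A2: add {5} — 5 (Eve) has 5→3.
A3 = A2; e.g. 1 (Adam) can still go to 6. Fixed point.
From 5, successor 3 is in the attractor (rank 1); the other successor 7 is not.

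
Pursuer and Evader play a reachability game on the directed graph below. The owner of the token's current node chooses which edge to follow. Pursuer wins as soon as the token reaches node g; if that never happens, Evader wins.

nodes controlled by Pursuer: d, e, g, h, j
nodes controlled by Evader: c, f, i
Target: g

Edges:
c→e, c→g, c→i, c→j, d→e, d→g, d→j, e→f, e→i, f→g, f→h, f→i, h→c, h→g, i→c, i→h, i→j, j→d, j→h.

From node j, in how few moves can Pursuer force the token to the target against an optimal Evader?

2

A0 = {g}
A1: add {d, h} — d (Pursuer) has d→g; h (Pursuer) has h→g.
A2: add {j} — j (Pursuer) has j→d.
A3 = A2; e.g. c (Evader) can still go to e. Fixed point.
j enters the attractor at level 2, so Pursuer can force the target in 2 moves from there.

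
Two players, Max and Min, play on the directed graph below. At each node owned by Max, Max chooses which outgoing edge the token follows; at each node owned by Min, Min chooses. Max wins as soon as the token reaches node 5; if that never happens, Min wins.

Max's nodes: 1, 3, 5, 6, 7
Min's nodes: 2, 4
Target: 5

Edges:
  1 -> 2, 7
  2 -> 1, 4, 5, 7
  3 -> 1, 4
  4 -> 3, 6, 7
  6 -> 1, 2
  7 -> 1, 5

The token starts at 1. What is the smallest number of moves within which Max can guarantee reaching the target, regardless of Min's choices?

A0 = {5}
A1: add {7} — 7 (Max) has 7→5.
A2: add {1} — 1 (Max) has 1→7.
1 enters the attractor at level 2, so Max can force the target in 2 moves from there.

2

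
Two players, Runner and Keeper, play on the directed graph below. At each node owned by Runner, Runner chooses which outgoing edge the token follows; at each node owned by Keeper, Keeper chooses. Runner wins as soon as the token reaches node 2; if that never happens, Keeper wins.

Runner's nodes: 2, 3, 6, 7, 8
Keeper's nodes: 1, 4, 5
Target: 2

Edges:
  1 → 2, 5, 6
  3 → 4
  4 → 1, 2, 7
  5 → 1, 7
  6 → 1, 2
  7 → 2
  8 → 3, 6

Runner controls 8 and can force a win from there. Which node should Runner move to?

A0 = {2}
A1: add {6, 7} — 6 (Runner) has 6→2; 7 (Runner) has 7→2.
A2: add {8} — 8 (Runner) has 8→6.
A3 = A2; e.g. 1 (Keeper) can still go to 5. Fixed point.
From 8, successor 6 is in the attractor (rank 1); the other successor 3 is not.

6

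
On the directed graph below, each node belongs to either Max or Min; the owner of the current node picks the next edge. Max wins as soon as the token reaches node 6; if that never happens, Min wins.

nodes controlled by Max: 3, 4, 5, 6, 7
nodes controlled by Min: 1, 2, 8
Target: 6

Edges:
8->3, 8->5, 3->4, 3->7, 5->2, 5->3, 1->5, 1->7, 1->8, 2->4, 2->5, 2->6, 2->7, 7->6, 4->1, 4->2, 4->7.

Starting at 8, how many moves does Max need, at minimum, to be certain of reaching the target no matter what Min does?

A0 = {6}
A1: add {7} — 7 (Max) has 7→6.
A2: add {3, 4} — 3 (Max) has 3→7; 4 (Max) has 4→7.
A3: add {5} — 5 (Max) has 5→3.
A4: add {2, 8} — 2 (Min): all of {4, 5, 6, 7} already in; 8 (Min): all of {3, 5} already in.
8 enters the attractor at level 4, so Max can force the target in 4 moves from there.

4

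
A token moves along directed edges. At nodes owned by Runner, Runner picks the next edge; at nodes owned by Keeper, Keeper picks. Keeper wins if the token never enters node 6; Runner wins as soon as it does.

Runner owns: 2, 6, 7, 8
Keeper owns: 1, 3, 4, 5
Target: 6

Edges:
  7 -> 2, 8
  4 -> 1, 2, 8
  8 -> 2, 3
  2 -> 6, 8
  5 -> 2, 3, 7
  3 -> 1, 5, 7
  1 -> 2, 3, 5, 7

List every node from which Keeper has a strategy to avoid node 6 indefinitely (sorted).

A0 = {6}
A1: add {2} — 2 (Runner) has 2→6.
A2: add {7, 8} — 7 (Runner) has 7→2; 8 (Runner) has 8→2.
A3 = A2; e.g. 1 (Keeper) can still go to 3. Fixed point.
Runner's attractor = {2, 6, 7, 8}; Keeper avoids the target exactly from the complement.

1, 3, 4, 5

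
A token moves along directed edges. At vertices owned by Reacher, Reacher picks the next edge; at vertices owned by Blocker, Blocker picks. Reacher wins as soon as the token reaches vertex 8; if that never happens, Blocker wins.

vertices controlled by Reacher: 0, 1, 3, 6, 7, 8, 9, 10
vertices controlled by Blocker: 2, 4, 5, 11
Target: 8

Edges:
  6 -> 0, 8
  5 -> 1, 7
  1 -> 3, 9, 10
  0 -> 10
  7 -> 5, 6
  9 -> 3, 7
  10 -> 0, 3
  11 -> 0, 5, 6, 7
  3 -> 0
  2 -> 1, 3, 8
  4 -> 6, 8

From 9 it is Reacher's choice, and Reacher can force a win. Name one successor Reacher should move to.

7

A0 = {8}
A1: add {6} — 6 (Reacher) has 6→8.
A2: add {4, 7} — 4 (Blocker): all of {6, 8} already in; 7 (Reacher) has 7→6.
A3: add {9} — 9 (Reacher) has 9→7.
A4: add {1} — 1 (Reacher) has 1→9.
A5: add {5} — 5 (Blocker): all of {1, 7} already in.
A6 = A5; e.g. 0 (Reacher) has no edge into A5. Fixed point.
From 9, successor 7 is in the attractor (rank 2); the other successor 3 is not.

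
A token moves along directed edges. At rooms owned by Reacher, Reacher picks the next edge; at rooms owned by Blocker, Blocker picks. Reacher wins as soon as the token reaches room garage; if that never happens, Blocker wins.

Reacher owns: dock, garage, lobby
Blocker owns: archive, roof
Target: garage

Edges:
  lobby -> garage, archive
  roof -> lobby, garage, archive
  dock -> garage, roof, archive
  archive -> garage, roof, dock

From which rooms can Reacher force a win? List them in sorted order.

A0 = {garage}
A1: add {dock, lobby} — lobby (Reacher) has lobby→garage; dock (Reacher) has dock→garage.
A2 = A1; e.g. roof (Blocker) can still go to archive. Fixed point.
Reacher's winning region = {dock, garage, lobby}.

dock, garage, lobby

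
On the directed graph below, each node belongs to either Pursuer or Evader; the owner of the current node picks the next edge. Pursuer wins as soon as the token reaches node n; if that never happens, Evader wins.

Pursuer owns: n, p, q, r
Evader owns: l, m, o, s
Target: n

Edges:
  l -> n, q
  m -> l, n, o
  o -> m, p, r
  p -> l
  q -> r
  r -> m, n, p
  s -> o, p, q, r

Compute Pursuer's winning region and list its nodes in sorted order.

l, n, p, q, r

A0 = {n}
A1: add {r} — r (Pursuer) has r→n.
A2: add {q} — q (Pursuer) has q→r.
A3: add {l} — l (Evader): all of {n, q} already in.
A4: add {p} — p (Pursuer) has p→l.
A5 = A4; e.g. m (Evader) can still go to o. Fixed point.
Pursuer's winning region = {l, n, p, q, r}.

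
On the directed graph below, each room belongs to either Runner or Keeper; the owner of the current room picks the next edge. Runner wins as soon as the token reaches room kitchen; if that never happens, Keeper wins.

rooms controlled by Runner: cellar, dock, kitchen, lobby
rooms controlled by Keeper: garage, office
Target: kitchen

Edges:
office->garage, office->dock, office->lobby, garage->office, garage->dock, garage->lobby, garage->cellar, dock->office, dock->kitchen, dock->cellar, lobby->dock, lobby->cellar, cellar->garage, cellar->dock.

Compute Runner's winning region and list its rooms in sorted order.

A0 = {kitchen}
A1: add {dock} — dock (Runner) has dock→kitchen.
A2: add {cellar, lobby} — lobby (Runner) has lobby→dock; cellar (Runner) has cellar→dock.
A3 = A2; e.g. office (Keeper) can still go to garage. Fixed point.
Runner's winning region = {cellar, dock, kitchen, lobby}.

cellar, dock, kitchen, lobby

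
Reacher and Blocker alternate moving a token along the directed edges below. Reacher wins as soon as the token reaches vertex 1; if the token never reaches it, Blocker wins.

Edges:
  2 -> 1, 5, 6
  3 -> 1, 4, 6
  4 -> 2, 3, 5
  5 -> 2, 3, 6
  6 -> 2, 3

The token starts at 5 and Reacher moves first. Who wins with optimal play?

Track states (vertex, player-to-move).
A0 = {(1,Reacher), (1,Blocker)}
A1: add {(2,Reacher), (3,Reacher)}.
A2: add {(6,Blocker)}.
A3: add {(5,Reacher)}.
(5,Reacher) ∈ A3 ⇒ Reacher forces the target.

Reacher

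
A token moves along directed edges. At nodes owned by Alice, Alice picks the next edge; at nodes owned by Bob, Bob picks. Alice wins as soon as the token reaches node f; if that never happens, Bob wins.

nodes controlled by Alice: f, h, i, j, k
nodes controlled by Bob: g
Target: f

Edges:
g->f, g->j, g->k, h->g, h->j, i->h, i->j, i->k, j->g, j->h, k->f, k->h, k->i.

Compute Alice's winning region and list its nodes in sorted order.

A0 = {f}
A1: add {k} — k (Alice) has k→f.
A2: add {i} — i (Alice) has i→k.
A3 = A2; e.g. g (Bob) can still go to j. Fixed point.
Alice's winning region = {f, i, k}.

f, i, k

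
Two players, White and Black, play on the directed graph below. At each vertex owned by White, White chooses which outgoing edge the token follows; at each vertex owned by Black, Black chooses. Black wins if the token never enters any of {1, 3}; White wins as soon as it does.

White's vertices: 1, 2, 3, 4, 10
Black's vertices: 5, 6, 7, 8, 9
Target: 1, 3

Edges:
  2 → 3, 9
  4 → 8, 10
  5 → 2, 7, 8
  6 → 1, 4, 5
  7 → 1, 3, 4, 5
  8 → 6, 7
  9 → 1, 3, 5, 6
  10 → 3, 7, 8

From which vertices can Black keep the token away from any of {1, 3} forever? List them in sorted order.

A0 = {1, 3}
A1: add {2, 10} — 2 (White) has 2→3; 10 (White) has 10→3.
A2: add {4} — 4 (White) has 4→10.
A3 = A2; e.g. 5 (Black) can still go to 7. Fixed point.
White's attractor = {1, 2, 3, 4, 10}; Black avoids the target exactly from the complement.

5, 6, 7, 8, 9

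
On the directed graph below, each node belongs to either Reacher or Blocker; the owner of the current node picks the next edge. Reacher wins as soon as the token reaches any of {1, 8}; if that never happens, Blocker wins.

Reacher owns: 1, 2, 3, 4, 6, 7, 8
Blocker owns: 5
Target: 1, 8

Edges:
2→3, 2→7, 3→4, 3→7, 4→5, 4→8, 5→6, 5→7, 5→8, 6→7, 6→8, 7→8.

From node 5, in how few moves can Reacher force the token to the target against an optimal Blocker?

A0 = {1, 8}
A1: add {4, 6, 7} — 4 (Reacher) has 4→8; 6 (Reacher) has 6→8; 7 (Reacher) has 7→8.
A2: add {2, 3, 5} — 2 (Reacher) has 2→7; 3 (Reacher) has 3→4; 5 (Blocker): all of {6, 7, 8} already in.
A2 = all vertices. Fixed point.
5 enters the attractor at level 2, so Reacher can force the target in 2 moves from there.

2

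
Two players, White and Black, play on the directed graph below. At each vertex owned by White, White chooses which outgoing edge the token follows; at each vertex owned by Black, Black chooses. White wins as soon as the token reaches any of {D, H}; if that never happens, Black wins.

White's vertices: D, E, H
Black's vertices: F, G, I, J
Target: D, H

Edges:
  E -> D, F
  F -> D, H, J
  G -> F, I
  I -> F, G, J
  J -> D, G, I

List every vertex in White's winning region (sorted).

D, E, H

A0 = {D, H}
A1: add {E} — E (White) has E→D.
A2 = A1; e.g. F (Black) can still go to J. Fixed point.
White's winning region = {D, E, H}.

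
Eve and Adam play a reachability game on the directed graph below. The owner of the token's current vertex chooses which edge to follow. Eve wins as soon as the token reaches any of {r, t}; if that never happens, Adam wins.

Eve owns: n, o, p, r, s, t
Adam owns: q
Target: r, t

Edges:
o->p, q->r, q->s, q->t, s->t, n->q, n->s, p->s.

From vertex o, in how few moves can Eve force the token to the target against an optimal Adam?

A0 = {r, t}
A1: add {s} — s (Eve) has s→t.
A2: add {n, p, q} — n (Eve) has n→s; p (Eve) has p→s; q (Adam): all of {r, s, t} already in.
A3: add {o} — o (Eve) has o→p.
A3 = all vertices. Fixed point.
o enters the attractor at level 3, so Eve can force the target in 3 moves from there.

3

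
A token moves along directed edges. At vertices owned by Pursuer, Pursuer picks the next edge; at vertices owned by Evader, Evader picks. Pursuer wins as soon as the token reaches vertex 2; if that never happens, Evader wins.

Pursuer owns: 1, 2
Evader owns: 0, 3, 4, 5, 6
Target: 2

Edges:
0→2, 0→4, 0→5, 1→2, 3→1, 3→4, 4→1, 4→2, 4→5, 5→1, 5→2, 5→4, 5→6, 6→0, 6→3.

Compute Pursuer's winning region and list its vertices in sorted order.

1, 2

A0 = {2}
A1: add {1} — 1 (Pursuer) has 1→2.
A2 = A1; e.g. 0 (Evader) can still go to 4. Fixed point.
Pursuer's winning region = {1, 2}.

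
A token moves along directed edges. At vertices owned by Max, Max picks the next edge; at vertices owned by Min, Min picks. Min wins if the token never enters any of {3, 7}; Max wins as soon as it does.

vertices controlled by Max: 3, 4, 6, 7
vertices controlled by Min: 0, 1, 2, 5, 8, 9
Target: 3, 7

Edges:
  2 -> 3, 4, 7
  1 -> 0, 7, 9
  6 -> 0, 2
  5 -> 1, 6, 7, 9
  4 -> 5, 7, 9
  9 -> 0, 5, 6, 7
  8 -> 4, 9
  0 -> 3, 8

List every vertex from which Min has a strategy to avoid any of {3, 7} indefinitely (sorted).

0, 1, 5, 8, 9

A0 = {3, 7}
A1: add {4} — 4 (Max) has 4→7.
A2: add {2} — 2 (Min): all of {3, 4, 7} already in.
A3: add {6} — 6 (Max) has 6→2.
A4 = A3; e.g. 0 (Min) can still go to 8. Fixed point.
Max's attractor = {2, 3, 4, 6, 7}; Min avoids the target exactly from the complement.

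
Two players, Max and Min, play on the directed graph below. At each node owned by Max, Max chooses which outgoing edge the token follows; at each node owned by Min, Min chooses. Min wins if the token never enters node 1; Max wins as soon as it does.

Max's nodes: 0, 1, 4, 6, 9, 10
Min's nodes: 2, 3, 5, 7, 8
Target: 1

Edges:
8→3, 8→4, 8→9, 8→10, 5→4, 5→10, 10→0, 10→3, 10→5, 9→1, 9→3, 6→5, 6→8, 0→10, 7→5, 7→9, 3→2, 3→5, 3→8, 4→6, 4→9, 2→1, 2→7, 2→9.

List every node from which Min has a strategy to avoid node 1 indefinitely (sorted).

0, 2, 3, 5, 6, 7, 8, 10

A0 = {1}
A1: add {9} — 9 (Max) has 9→1.
A2: add {4} — 4 (Max) has 4→9.
A3 = A2; e.g. 0 (Max) has no edge into A2. Fixed point.
Max's attractor = {1, 4, 9}; Min avoids the target exactly from the complement.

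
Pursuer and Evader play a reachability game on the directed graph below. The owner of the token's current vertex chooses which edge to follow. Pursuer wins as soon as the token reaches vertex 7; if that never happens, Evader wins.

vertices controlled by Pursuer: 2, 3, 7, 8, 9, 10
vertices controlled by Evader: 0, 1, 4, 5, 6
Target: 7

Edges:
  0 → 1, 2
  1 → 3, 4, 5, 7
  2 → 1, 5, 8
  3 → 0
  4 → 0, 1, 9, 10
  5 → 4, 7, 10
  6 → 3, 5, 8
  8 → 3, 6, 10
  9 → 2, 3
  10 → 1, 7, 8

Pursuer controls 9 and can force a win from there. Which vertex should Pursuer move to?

A0 = {7}
A1: add {10} — 10 (Pursuer) has 10→7.
A2: add {8} — 8 (Pursuer) has 8→10.
A3: add {2} — 2 (Pursuer) has 2→8.
A4: add {9} — 9 (Pursuer) has 9→2.
A5 = A4; e.g. 0 (Evader) can still go to 1. Fixed point.
From 9, successor 2 is in the attractor (rank 3); the other successor 3 is not.

2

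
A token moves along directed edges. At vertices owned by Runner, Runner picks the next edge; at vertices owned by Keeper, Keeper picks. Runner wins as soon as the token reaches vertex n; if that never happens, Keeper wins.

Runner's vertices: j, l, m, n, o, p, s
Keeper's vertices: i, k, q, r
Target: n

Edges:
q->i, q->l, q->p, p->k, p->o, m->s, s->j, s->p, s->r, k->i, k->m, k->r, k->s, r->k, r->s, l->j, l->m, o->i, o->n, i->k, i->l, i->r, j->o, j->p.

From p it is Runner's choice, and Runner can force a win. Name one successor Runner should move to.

o

A0 = {n}
A1: add {o} — o (Runner) has o→n.
A2: add {j, p} — j (Runner) has j→o; p (Runner) has p→o.
A3: add {l, s} — l (Runner) has l→j; s (Runner) has s→j.
A4: add {m} — m (Runner) has m→s.
A5 = A4; e.g. i (Keeper) can still go to k. Fixed point.
From p, successor o is in the attractor (rank 1); the other successor k is not.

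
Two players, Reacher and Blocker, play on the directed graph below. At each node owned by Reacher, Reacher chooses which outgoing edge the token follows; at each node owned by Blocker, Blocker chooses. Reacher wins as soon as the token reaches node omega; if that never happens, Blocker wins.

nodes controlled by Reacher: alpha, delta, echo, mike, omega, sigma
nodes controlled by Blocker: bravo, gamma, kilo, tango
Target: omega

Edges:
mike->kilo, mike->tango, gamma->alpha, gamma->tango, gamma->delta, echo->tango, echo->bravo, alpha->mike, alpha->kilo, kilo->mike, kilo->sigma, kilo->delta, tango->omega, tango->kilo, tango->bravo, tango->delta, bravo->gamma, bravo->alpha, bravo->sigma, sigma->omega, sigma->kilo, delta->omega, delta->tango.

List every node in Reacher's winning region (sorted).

A0 = {omega}
A1: add {delta, sigma} — sigma (Reacher) has sigma→omega; delta (Reacher) has delta→omega.
A2 = A1; e.g. mike (Reacher) has no edge into A1. Fixed point.
Reacher's winning region = {delta, omega, sigma}.

delta, omega, sigma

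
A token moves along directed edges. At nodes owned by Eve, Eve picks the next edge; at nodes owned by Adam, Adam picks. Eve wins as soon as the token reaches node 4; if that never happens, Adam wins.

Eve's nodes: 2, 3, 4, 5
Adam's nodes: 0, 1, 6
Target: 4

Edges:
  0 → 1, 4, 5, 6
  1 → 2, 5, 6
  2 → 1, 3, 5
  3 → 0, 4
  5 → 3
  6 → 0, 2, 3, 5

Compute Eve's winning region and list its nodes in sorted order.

2, 3, 4, 5

A0 = {4}
A1: add {3} — 3 (Eve) has 3→4.
A2: add {2, 5} — 2 (Eve) has 2→3; 5 (Eve) has 5→3.
A3 = A2; e.g. 0 (Adam) can still go to 1. Fixed point.
Eve's winning region = {2, 3, 4, 5}.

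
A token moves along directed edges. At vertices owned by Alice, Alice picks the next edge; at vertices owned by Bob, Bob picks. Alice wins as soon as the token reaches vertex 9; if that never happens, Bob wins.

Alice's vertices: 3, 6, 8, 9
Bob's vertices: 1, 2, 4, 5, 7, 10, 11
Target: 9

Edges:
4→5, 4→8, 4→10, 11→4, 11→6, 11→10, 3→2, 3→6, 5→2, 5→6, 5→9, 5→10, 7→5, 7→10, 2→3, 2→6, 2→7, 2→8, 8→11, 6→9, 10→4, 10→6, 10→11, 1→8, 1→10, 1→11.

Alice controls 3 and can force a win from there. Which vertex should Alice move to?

A0 = {9}
A1: add {6} — 6 (Alice) has 6→9.
A2: add {3} — 3 (Alice) has 3→6.
A3 = A2; e.g. 1 (Bob) can still go to 8. Fixed point.
From 3, successor 6 is in the attractor (rank 1); the other successor 2 is not.

6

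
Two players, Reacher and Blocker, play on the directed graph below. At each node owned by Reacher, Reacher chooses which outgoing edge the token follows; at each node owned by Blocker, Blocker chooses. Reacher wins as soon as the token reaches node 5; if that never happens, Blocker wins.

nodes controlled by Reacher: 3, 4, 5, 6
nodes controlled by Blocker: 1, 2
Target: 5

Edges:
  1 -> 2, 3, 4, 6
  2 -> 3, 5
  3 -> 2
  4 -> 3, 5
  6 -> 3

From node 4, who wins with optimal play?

A0 = {5}
A1: add {4} — 4 (Reacher) has 4→5.
A2 = A1; e.g. 1 (Blocker) can still go to 2. Fixed point.
4 ∈ A1, so Reacher can force the target.

Reacher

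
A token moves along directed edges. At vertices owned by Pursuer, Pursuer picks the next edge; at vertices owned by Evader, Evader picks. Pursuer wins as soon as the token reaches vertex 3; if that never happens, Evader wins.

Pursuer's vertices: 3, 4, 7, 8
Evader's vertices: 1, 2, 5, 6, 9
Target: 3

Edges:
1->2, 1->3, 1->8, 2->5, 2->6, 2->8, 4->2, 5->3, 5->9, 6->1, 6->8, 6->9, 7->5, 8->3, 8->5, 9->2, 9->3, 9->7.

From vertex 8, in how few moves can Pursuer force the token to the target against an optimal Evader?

A0 = {3}
A1: add {8} — 8 (Pursuer) has 8→3.
A2 = A1; e.g. 1 (Evader) can still go to 2. Fixed point.
8 enters the attractor at level 1, so Pursuer can force the target in 1 move from there.

1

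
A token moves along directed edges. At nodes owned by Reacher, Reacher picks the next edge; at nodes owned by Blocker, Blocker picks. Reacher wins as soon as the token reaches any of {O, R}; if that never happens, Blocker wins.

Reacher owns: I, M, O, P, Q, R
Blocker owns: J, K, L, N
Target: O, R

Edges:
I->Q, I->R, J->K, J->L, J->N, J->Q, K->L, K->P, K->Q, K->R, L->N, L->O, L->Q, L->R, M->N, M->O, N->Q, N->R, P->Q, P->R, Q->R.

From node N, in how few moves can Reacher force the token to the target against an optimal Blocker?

A0 = {O, R}
A1: add {I, M, P, Q} — I (Reacher) has I→R; M (Reacher) has M→O; P (Reacher) has P→R; Q (Reacher) has Q→R.
A2: add {N} — N (Blocker): all of {Q, R} already in.
N enters the attractor at level 2, so Reacher can force the target in 2 moves from there.

2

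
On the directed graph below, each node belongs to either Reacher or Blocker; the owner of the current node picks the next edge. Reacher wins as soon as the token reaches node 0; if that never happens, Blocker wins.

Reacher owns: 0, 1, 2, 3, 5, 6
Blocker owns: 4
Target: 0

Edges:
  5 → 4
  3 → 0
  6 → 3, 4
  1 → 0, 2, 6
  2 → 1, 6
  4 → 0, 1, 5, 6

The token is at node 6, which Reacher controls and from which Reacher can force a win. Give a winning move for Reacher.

A0 = {0}
A1: add {1, 3} — 1 (Reacher) has 1→0; 3 (Reacher) has 3→0.
A2: add {2, 6} — 2 (Reacher) has 2→1; 6 (Reacher) has 6→3.
A3 = A2; e.g. 4 (Blocker) can still go to 5. Fixed point.
From 6, successor 3 is in the attractor (rank 1); the other successor 4 is not.

3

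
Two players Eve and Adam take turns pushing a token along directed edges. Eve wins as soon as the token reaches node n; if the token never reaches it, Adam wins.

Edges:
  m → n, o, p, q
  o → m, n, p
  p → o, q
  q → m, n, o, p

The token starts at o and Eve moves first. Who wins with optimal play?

Eve

Track states (vertex, player-to-move).
A0 = {(n,Eve), (n,Adam)}
A1: add {(m,Eve), (o,Eve), (q,Eve)}.
(o,Eve) ∈ A1 ⇒ Eve forces the target.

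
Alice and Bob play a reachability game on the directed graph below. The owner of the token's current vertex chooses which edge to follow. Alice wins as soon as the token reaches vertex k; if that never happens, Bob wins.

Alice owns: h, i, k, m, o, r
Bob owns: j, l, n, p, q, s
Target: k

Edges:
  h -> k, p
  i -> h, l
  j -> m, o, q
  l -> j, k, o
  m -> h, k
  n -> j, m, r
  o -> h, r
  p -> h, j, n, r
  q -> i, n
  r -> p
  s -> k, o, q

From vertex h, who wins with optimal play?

Alice

A0 = {k}
A1: add {h, m} — h (Alice) has h→k; m (Alice) has m→k.
h ∈ A1, so Alice can force the target.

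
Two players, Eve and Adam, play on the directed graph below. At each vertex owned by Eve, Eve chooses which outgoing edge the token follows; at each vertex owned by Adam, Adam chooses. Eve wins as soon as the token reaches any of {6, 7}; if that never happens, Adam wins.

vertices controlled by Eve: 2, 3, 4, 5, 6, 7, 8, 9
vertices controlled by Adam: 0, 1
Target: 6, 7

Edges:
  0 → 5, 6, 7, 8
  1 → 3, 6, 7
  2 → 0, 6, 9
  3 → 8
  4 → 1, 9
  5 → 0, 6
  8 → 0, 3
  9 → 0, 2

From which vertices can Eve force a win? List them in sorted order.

A0 = {6, 7}
A1: add {2, 5} — 2 (Eve) has 2→6; 5 (Eve) has 5→6.
A2: add {9} — 9 (Eve) has 9→2.
A3: add {4} — 4 (Eve) has 4→9.
A4 = A3; e.g. 0 (Adam) can still go to 8. Fixed point.
Eve's winning region = {2, 4, 5, 6, 7, 9}.

2, 4, 5, 6, 7, 9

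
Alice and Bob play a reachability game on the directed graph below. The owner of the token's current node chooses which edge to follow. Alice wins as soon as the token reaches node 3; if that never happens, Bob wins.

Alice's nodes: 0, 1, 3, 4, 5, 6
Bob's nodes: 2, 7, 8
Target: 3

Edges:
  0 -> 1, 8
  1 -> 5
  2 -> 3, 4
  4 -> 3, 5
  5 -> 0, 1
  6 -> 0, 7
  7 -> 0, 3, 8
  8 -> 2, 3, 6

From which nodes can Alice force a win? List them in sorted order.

A0 = {3}
A1: add {4} — 4 (Alice) has 4→3.
A2: add {2} — 2 (Bob): all of {3, 4} already in.
A3 = A2; e.g. 0 (Alice) has no edge into A2. Fixed point.
Alice's winning region = {2, 3, 4}.

2, 3, 4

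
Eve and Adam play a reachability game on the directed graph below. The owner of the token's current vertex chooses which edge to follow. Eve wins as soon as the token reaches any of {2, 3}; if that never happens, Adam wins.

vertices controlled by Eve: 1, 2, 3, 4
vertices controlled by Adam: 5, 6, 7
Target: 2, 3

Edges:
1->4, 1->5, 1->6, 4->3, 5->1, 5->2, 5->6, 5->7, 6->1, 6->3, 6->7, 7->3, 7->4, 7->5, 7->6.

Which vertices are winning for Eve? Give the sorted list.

A0 = {2, 3}
A1: add {4} — 4 (Eve) has 4→3.
A2: add {1} — 1 (Eve) has 1→4.
A3 = A2; e.g. 5 (Adam) can still go to 6. Fixed point.
Eve's winning region = {1, 2, 3, 4}.

1, 2, 3, 4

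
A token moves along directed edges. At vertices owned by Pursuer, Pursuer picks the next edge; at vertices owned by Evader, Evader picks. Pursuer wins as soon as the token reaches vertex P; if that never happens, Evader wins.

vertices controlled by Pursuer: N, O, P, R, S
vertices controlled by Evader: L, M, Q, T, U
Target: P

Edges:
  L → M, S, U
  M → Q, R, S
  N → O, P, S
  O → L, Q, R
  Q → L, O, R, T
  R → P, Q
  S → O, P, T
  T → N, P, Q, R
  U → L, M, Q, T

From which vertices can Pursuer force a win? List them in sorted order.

N, O, P, R, S

A0 = {P}
A1: add {N, R, S} — N (Pursuer) has N→P; R (Pursuer) has R→P; S (Pursuer) has S→P.
A2: add {O} — O (Pursuer) has O→R.
A3 = A2; e.g. L (Evader) can still go to M. Fixed point.
Pursuer's winning region = {N, O, P, R, S}.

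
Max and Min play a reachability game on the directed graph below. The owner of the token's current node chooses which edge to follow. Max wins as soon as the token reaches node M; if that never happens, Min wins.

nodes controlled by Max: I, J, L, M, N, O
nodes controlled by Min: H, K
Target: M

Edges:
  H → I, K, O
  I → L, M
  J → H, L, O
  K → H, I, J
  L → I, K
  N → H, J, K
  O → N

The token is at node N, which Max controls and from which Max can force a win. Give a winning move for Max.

J

A0 = {M}
A1: add {I} — I (Max) has I→M.
A2: add {L} — L (Max) has L→I.
A3: add {J} — J (Max) has J→L.
A4: add {N} — N (Max) has N→J.
A5: add {O} — O (Max) has O→N.
A6 = A5; e.g. H (Min) can still go to K. Fixed point.
From N, successor J is in the attractor (rank 3); the other successors H, K are not.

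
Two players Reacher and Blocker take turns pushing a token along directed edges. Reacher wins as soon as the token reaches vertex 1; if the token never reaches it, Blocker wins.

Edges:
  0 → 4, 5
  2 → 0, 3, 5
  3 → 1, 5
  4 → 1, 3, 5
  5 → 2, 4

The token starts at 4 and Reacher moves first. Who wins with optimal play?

Track states (vertex, player-to-move).
A0 = {(1,Reacher), (1,Blocker)}
A1: add {(3,Reacher), (4,Reacher)}.
(4,Reacher) ∈ A1 ⇒ Reacher forces the target.

Reacher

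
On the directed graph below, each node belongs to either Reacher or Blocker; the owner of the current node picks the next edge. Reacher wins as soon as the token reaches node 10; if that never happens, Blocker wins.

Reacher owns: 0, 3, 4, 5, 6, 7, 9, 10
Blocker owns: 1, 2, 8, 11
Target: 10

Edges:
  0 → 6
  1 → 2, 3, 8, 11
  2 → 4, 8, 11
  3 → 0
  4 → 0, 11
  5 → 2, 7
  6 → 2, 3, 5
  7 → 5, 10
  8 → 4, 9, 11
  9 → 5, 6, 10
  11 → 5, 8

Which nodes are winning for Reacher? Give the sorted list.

A0 = {10}
A1: add {7, 9} — 7 (Reacher) has 7→10; 9 (Reacher) has 9→10.
A2: add {5} — 5 (Reacher) has 5→7.
A3: add {6} — 6 (Reacher) has 6→5.
A4: add {0} — 0 (Reacher) has 0→6.
A5: add {3, 4} — 3 (Reacher) has 3→0; 4 (Reacher) has 4→0.
A6 = A5; e.g. 1 (Blocker) can still go to 2. Fixed point.
Reacher's winning region = {0, 3, 4, 5, 6, 7, 9, 10}.

0, 3, 4, 5, 6, 7, 9, 10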